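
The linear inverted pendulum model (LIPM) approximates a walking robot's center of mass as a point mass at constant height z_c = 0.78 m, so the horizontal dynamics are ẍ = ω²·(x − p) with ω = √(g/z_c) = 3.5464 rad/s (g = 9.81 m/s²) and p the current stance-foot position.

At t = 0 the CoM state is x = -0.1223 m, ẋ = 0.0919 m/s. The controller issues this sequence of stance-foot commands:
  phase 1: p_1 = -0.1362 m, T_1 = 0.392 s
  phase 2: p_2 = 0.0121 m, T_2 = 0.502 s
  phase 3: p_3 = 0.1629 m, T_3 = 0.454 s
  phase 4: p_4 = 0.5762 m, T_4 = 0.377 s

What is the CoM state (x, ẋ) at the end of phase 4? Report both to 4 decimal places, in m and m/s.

x = -1.0519, ẋ = -5.3561

phase 1: p=-0.1362, T=0.392, ωT=1.390189, cosh=2.132318, sinh=1.883290; start (x,ẋ)=(-0.122300, 0.091900) → end (x,ẋ)=(-0.057758, 0.288797)
phase 2: p=0.0121, T=0.502, ωT=1.780293, cosh=3.050091, sinh=2.881502; start (x,ẋ)=(-0.057758, 0.288797) → end (x,ẋ)=(0.033679, 0.166981)
phase 3: p=0.1629, T=0.454, ωT=1.610066, cosh=2.601507, sinh=2.401632; start (x,ẋ)=(0.033679, 0.166981) → end (x,ẋ)=(-0.060191, -0.666197)
phase 4: p=0.5762, T=0.377, ωT=1.336993, cosh=2.035105, sinh=1.772471; start (x,ẋ)=(-0.060191, -0.666197) → end (x,ẋ)=(-1.051884, -5.356064)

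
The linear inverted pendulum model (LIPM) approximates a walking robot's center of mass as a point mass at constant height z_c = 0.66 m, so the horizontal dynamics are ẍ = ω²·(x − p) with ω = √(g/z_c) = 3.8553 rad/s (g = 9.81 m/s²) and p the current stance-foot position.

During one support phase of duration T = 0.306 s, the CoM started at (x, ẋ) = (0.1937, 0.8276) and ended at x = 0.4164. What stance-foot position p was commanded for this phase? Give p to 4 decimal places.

ωT = 3.8553·0.306 = 1.179722; cosh(ωT) = 1.780417, sinh(ωT) = 1.473052
x(T) = p + (x₀−p)·cosh(ωT) + (ẋ₀/ω)·sinh(ωT) ⇒ p·(1 − cosh) = x(T) − x₀·cosh − (ẋ₀/ω)·sinh
numerator   = 0.4164 − (0.1937)·1.780417 − (0.8276/3.8553)·1.473052 = -0.244680
denominator = 1 − 1.780417 = -0.780417
p = -0.244680 / -0.780417 = 0.3135

p = 0.3135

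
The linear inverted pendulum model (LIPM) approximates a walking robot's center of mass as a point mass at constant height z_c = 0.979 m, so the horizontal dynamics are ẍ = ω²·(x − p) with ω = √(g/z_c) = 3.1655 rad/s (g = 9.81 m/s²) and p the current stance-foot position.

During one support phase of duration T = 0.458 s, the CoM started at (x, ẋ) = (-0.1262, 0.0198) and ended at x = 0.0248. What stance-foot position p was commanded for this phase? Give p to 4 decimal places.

ωT = 3.1655·0.458 = 1.449799; cosh(ωT) = 2.248438, sinh(ωT) = 2.013820
x(T) = p + (x₀−p)·cosh(ωT) + (ẋ₀/ω)·sinh(ωT) ⇒ p·(1 − cosh) = x(T) − x₀·cosh − (ẋ₀/ω)·sinh
numerator   = 0.0248 − (-0.1262)·2.248438 − (0.0198/3.1655)·2.013820 = 0.295957
denominator = 1 − 2.248438 = -1.248438
p = 0.295957 / -1.248438 = -0.2371

p = -0.2371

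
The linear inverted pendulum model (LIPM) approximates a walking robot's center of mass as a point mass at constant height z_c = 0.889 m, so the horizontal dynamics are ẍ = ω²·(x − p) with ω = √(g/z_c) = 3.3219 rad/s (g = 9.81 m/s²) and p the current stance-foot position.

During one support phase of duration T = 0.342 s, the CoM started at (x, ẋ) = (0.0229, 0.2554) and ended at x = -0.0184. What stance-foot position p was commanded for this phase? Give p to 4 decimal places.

p = 0.2300

ωT = 3.3219·0.342 = 1.136090; cosh(ωT) = 1.717819, sinh(ωT) = 1.396747
x(T) = p + (x₀−p)·cosh(ωT) + (ẋ₀/ω)·sinh(ωT) ⇒ p·(1 − cosh) = x(T) − x₀·cosh − (ẋ₀/ω)·sinh
numerator   = -0.0184 − (0.0229)·1.717819 − (0.2554/3.3219)·1.396747 = -0.165125
denominator = 1 − 1.717819 = -0.717819
p = -0.165125 / -0.717819 = 0.2300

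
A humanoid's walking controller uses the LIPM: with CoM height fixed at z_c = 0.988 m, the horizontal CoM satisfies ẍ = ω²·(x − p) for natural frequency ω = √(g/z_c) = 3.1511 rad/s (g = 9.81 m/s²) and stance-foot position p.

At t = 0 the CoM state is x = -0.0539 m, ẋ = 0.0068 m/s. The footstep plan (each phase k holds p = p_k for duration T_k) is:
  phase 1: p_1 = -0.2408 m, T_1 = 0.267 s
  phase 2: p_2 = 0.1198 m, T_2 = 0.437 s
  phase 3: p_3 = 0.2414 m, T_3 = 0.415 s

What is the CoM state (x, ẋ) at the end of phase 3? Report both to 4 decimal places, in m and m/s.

x = 0.5615, ẋ = 1.1726

phase 1: p=-0.2408, T=0.267, ωT=0.841344, cosh=1.375306, sinh=0.944175; start (x,ẋ)=(-0.053900, 0.006800) → end (x,ẋ)=(0.018282, 0.565415)
phase 2: p=0.1198, T=0.437, ωT=1.377031, cosh=2.107722, sinh=1.855395; start (x,ẋ)=(0.018282, 0.565415) → end (x,ẋ)=(0.238750, 0.598211)
phase 3: p=0.2414, T=0.415, ωT=1.307706, cosh=1.984061, sinh=1.713622; start (x,ẋ)=(0.238750, 0.598211) → end (x,ẋ)=(0.561460, 1.172579)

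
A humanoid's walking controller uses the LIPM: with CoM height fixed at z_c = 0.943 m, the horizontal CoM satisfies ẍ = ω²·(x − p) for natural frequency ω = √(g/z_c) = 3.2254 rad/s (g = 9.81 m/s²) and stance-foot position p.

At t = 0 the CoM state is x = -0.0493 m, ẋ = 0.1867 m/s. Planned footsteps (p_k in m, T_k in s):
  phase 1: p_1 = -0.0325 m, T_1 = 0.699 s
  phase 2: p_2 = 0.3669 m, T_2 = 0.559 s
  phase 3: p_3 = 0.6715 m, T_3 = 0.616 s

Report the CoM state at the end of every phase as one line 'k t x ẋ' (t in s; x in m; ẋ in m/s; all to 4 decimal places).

1 0.6990 0.1594 0.6441
2 1.2580 0.3096 0.0317
3 1.8740 -0.6377 -4.0584

phase 1: p=-0.0325, T=0.699, ωT=2.254555, cosh=4.817984, sinh=4.713063; start (x,ẋ)=(-0.049300, 0.186700) → end (x,ẋ)=(0.159370, 0.644132)
phase 2: p=0.3669, T=0.559, ωT=1.802999, cosh=3.116310, sinh=2.951506; start (x,ẋ)=(0.159370, 0.644132) → end (x,ẋ)=(0.309607, 0.031676)
phase 3: p=0.6715, T=0.616, ωT=1.986846, cosh=3.714814, sinh=3.577686; start (x,ẋ)=(0.309607, 0.031676) → end (x,ẋ)=(-0.637730, -4.058386)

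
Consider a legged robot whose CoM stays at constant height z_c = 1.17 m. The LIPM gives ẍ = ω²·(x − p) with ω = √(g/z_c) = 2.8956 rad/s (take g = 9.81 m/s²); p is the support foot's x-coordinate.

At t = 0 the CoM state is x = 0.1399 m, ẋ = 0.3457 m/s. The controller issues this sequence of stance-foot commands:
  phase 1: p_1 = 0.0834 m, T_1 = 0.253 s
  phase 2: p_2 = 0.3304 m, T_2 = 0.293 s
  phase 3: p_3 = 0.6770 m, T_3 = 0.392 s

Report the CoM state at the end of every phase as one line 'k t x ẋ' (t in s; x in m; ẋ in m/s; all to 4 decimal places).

1 0.2530 0.2512 0.5736
2 0.5460 0.4100 0.5740
3 0.9380 0.4952 -0.0934

phase 1: p=0.0834, T=0.253, ωT=0.732587, cosh=1.280560, sinh=0.799896; start (x,ẋ)=(0.139900, 0.345700) → end (x,ẋ)=(0.251250, 0.573554)
phase 2: p=0.3304, T=0.293, ωT=0.848411, cosh=1.382013, sinh=0.953918; start (x,ẋ)=(0.251250, 0.573554) → end (x,ẋ)=(0.409963, 0.574032)
phase 3: p=0.6770, T=0.392, ωT=1.135075, cosh=1.716403, sinh=1.395005; start (x,ẋ)=(0.409963, 0.574032) → end (x,ẋ)=(0.495207, -0.093393)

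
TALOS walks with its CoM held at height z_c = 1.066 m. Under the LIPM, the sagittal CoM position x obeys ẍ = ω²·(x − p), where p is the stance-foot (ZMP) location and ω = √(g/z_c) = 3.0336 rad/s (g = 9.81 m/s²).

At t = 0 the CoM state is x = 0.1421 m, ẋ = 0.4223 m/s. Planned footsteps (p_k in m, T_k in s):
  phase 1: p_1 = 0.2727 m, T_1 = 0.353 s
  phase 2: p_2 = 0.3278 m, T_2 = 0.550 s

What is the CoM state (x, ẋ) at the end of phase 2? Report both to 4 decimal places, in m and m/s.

phase 1: p=0.2727, T=0.353, ωT=1.070861, cosh=1.630302, sinh=1.287588; start (x,ẋ)=(0.142100, 0.422300) → end (x,ẋ)=(0.239025, 0.178349)
phase 2: p=0.3278, T=0.550, ωT=1.668480, cosh=2.746316, sinh=2.557783; start (x,ẋ)=(0.239025, 0.178349) → end (x,ẋ)=(0.234370, -0.199031)

x = 0.2344, ẋ = -0.1990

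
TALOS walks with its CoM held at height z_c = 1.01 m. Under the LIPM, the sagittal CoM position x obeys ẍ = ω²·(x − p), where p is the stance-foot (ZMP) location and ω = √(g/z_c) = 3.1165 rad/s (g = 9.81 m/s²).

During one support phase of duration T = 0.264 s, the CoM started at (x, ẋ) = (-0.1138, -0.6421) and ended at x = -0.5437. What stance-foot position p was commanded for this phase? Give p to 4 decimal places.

p = 0.5583

ωT = 3.1165·0.264 = 0.822756; cosh(ωT) = 1.357993, sinh(ωT) = 0.918773
x(T) = p + (x₀−p)·cosh(ωT) + (ẋ₀/ω)·sinh(ωT) ⇒ p·(1 − cosh) = x(T) − x₀·cosh − (ẋ₀/ω)·sinh
numerator   = -0.5437 − (-0.1138)·1.357993 − (-0.6421/3.1165)·0.918773 = -0.199863
denominator = 1 − 1.357993 = -0.357993
p = -0.199863 / -0.357993 = 0.5583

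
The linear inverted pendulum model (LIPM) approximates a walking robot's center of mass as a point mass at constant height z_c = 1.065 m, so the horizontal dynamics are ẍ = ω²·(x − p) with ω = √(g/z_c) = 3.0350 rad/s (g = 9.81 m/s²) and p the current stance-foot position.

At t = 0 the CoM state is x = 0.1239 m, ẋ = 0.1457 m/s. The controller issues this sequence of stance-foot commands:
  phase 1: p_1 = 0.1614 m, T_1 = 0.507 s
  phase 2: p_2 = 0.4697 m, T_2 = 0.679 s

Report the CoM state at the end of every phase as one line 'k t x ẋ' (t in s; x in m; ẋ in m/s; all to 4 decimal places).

1 0.5070 0.1767 0.1021
2 1.1860 -0.5693 -3.0272

phase 1: p=0.1614, T=0.507, ωT=1.538745, cosh=2.436695, sinh=2.222045; start (x,ẋ)=(0.123900, 0.145700) → end (x,ẋ)=(0.176697, 0.102130)
phase 2: p=0.4697, T=0.679, ωT=2.060765, cosh=3.989665, sinh=3.862309; start (x,ẋ)=(0.176697, 0.102130) → end (x,ẋ)=(-0.569315, -3.027151)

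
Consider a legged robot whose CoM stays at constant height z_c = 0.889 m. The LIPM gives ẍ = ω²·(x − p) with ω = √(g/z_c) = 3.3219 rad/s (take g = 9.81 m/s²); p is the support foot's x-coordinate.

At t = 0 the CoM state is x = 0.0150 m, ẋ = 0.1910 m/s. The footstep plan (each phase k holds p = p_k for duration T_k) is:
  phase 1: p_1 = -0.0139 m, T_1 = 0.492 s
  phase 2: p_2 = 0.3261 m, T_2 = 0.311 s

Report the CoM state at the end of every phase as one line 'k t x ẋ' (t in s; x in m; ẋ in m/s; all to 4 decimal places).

phase 1: p=-0.0139, T=0.492, ωT=1.634375, cosh=2.660663, sinh=2.465589; start (x,ẋ)=(0.015000, 0.191000) → end (x,ẋ)=(0.204758, 0.744890)
phase 2: p=0.3261, T=0.311, ωT=1.033111, cosh=1.582846, sinh=1.226948; start (x,ẋ)=(0.204758, 0.744890) → end (x,ẋ)=(0.409160, 0.684480)

1 0.4920 0.2048 0.7449
2 0.8030 0.4092 0.6845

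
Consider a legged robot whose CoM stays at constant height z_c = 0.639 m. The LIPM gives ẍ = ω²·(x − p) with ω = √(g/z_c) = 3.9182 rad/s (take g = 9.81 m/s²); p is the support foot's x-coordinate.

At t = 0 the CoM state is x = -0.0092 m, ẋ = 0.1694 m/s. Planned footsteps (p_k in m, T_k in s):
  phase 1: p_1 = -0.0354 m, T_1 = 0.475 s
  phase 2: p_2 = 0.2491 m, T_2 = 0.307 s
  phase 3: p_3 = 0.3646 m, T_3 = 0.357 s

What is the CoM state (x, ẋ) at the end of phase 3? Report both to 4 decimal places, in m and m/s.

x = 1.1984, ẋ = 3.4623

phase 1: p=-0.0354, T=0.475, ωT=1.861145, cosh=3.293295, sinh=3.137801; start (x,ẋ)=(-0.009200, 0.169400) → end (x,ẋ)=(0.186544, 0.880001)
phase 2: p=0.2491, T=0.307, ωT=1.202887, cosh=1.815022, sinh=1.514696; start (x,ẋ)=(0.186544, 0.880001) → end (x,ẋ)=(0.475751, 1.225961)
phase 3: p=0.3646, T=0.357, ωT=1.398797, cosh=2.148610, sinh=1.901716; start (x,ẋ)=(0.475751, 1.225961) → end (x,ẋ)=(1.198445, 3.462329)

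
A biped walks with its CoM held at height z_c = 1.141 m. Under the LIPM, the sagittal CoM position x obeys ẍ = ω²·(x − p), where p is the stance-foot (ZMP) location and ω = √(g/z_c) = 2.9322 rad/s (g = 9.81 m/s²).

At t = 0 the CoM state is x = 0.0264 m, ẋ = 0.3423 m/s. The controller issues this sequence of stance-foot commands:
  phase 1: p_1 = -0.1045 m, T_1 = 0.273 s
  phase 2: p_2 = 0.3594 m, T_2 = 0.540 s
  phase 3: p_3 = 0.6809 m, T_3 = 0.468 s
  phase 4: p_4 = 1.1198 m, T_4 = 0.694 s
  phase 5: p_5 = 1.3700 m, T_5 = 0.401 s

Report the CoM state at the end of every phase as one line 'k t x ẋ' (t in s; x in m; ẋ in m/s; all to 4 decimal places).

phase 1: p=-0.1045, T=0.273, ωT=0.800491, cosh=1.337871, sinh=0.888762; start (x,ẋ)=(0.026400, 0.342300) → end (x,ẋ)=(0.174380, 0.799082)
phase 2: p=0.3594, T=0.540, ωT=1.583388, cosh=2.538355, sinh=2.333077; start (x,ẋ)=(0.174380, 0.799082) → end (x,ẋ)=(0.525563, 0.762623)
phase 3: p=0.6809, T=0.468, ωT=1.372270, cosh=2.098912, sinh=1.845381; start (x,ẋ)=(0.525563, 0.762623) → end (x,ẋ)=(0.834818, 0.760144)
phase 4: p=1.1198, T=0.694, ωT=2.034947, cosh=3.891266, sinh=3.760579; start (x,ẋ)=(0.834818, 0.760144) → end (x,ẋ)=(0.985752, -0.184509)
phase 5: p=1.3700, T=0.401, ωT=1.175812, cosh=1.774671, sinh=1.466103; start (x,ẋ)=(0.985752, -0.184509) → end (x,ẋ)=(0.595831, -1.979291)

1 0.2730 0.1744 0.7991
2 0.8130 0.5256 0.7626
3 1.2810 0.8348 0.7601
4 1.9750 0.9858 -0.1845
5 2.3760 0.5958 -1.9793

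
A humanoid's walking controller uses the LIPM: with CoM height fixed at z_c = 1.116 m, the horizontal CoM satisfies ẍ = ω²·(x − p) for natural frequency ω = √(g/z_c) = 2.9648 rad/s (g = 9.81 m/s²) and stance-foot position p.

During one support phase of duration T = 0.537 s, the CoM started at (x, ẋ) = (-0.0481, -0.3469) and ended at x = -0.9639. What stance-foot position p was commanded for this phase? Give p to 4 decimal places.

p = 0.3626

ωT = 2.9648·0.537 = 1.592098; cosh(ωT) = 2.558772, sinh(ωT) = 2.355274
x(T) = p + (x₀−p)·cosh(ωT) + (ẋ₀/ω)·sinh(ωT) ⇒ p·(1 − cosh) = x(T) − x₀·cosh − (ẋ₀/ω)·sinh
numerator   = -0.9639 − (-0.0481)·2.558772 − (-0.3469/2.9648)·2.355274 = -0.565241
denominator = 1 − 2.558772 = -1.558772
p = -0.565241 / -1.558772 = 0.3626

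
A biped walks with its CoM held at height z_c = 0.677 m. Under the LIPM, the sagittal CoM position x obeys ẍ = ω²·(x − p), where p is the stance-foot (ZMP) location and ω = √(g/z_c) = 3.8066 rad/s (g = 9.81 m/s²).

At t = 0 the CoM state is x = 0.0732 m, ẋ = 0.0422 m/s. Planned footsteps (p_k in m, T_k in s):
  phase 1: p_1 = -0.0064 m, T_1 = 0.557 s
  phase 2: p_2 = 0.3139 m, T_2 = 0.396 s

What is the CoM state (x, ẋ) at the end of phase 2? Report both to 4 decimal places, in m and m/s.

x = 1.2623, ẋ = 3.8734

phase 1: p=-0.0064, T=0.557, ωT=2.120276, cosh=4.226719, sinh=4.106720; start (x,ẋ)=(0.073200, 0.042200) → end (x,ẋ)=(0.375574, 1.422726)
phase 2: p=0.3139, T=0.396, ωT=1.507414, cosh=2.368260, sinh=2.146778; start (x,ẋ)=(0.375574, 1.422726) → end (x,ẋ)=(1.262323, 3.873379)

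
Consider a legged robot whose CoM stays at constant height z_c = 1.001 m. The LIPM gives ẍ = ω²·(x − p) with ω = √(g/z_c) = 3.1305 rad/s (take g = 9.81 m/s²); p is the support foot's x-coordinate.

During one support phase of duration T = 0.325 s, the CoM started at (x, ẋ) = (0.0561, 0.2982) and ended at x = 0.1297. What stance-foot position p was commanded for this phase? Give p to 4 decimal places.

p = 0.1287

ωT = 3.1305·0.325 = 1.017413; cosh(ωT) = 1.563779, sinh(ωT) = 1.202250
x(T) = p + (x₀−p)·cosh(ωT) + (ẋ₀/ω)·sinh(ωT) ⇒ p·(1 − cosh) = x(T) − x₀·cosh − (ẋ₀/ω)·sinh
numerator   = 0.1297 − (0.0561)·1.563779 − (0.2982/3.1305)·1.202250 = -0.072550
denominator = 1 − 1.563779 = -0.563779
p = -0.072550 / -0.563779 = 0.1287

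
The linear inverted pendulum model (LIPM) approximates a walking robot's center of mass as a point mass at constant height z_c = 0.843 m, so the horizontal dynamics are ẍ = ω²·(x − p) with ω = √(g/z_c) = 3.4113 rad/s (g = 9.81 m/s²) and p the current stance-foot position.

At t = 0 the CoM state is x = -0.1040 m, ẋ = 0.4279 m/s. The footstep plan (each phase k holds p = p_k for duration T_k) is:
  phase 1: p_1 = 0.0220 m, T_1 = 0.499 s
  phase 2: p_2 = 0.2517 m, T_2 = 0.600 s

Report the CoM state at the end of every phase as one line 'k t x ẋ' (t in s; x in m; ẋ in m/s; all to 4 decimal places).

phase 1: p=0.0220, T=0.499, ωT=1.702239, cosh=2.834245, sinh=2.651970; start (x,ẋ)=(-0.104000, 0.427900) → end (x,ẋ)=(-0.002462, 0.072894)
phase 2: p=0.2517, T=0.600, ωT=2.046780, cosh=3.936039, sinh=3.806889; start (x,ẋ)=(-0.002462, 0.072894) → end (x,ẋ)=(-0.667346, -3.013751)

1 0.4990 -0.0025 0.0729
2 1.0990 -0.6673 -3.0138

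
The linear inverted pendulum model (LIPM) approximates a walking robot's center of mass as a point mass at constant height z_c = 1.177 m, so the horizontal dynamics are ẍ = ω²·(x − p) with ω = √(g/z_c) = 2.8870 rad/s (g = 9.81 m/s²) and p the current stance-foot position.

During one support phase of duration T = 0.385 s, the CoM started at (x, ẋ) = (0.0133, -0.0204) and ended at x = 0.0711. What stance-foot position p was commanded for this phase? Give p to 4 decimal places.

p = -0.0852

ωT = 2.8870·0.385 = 1.111495; cosh(ωT) = 1.683982, sinh(ωT) = 1.354916
x(T) = p + (x₀−p)·cosh(ωT) + (ẋ₀/ω)·sinh(ωT) ⇒ p·(1 − cosh) = x(T) − x₀·cosh − (ẋ₀/ω)·sinh
numerator   = 0.0711 − (0.0133)·1.683982 − (-0.0204/2.8870)·1.354916 = 0.058277
denominator = 1 − 1.683982 = -0.683982
p = 0.058277 / -0.683982 = -0.0852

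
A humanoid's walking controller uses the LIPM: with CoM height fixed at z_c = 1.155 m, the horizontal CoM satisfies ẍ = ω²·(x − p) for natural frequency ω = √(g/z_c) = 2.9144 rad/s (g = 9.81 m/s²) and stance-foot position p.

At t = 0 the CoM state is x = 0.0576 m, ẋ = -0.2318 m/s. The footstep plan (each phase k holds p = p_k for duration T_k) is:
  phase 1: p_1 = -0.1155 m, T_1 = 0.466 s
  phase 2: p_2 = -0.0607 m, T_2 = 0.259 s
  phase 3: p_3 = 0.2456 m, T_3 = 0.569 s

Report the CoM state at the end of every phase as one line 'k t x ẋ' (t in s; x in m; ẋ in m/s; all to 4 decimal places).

phase 1: p=-0.1155, T=0.466, ωT=1.358110, cosh=2.072992, sinh=1.815846; start (x,ẋ)=(0.057600, -0.231800) → end (x,ẋ)=(0.098910, 0.435543)
phase 2: p=-0.0607, T=0.259, ωT=0.754830, cosh=1.298670, sinh=0.828579; start (x,ẋ)=(0.098910, 0.435543) → end (x,ẋ)=(0.270407, 0.951054)
phase 3: p=0.2456, T=0.569, ωT=1.658294, cosh=2.720404, sinh=2.529940; start (x,ẋ)=(0.270407, 0.951054) → end (x,ẋ)=(1.138680, 2.770162)

1 0.4660 0.0989 0.4355
2 0.7250 0.2704 0.9511
3 1.2940 1.1387 2.7702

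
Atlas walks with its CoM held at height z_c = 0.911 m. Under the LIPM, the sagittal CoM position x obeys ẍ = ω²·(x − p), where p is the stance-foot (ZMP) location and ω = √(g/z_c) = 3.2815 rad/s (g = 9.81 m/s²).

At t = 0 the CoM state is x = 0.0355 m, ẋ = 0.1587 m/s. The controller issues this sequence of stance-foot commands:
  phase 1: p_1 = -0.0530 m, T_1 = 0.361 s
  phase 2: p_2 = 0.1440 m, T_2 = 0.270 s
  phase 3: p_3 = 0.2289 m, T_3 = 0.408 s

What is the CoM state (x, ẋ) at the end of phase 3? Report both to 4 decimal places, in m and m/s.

x = 1.2045, ẋ = 3.3400

phase 1: p=-0.0530, T=0.361, ωT=1.184621, cosh=1.787656, sinh=1.481794; start (x,ẋ)=(0.035500, 0.158700) → end (x,ẋ)=(0.176870, 0.714033)
phase 2: p=0.1440, T=0.270, ωT=0.886005, cosh=1.418860, sinh=1.006561; start (x,ẋ)=(0.176870, 0.714033) → end (x,ẋ)=(0.409659, 1.121683)
phase 3: p=0.2289, T=0.408, ωT=1.338852, cosh=2.038404, sinh=1.776258; start (x,ẋ)=(0.409659, 1.121683) → end (x,ẋ)=(1.204521, 3.340050)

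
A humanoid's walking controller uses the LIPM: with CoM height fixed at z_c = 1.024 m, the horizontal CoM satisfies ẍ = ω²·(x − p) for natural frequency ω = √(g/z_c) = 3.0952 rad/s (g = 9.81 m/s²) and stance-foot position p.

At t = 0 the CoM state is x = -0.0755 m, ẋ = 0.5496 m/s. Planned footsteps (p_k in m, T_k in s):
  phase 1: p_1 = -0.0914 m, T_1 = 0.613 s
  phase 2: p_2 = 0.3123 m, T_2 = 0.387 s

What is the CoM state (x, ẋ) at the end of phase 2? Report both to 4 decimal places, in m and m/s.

x = 1.7160, ẋ = 4.7445

phase 1: p=-0.0914, T=0.613, ωT=1.897358, cosh=3.409108, sinh=3.259143; start (x,ẋ)=(-0.075500, 0.549600) → end (x,ẋ)=(0.541515, 2.034040)
phase 2: p=0.3123, T=0.387, ωT=1.197842, cosh=1.807403, sinh=1.505558; start (x,ẋ)=(0.541515, 2.034040) → end (x,ẋ)=(1.715977, 4.744475)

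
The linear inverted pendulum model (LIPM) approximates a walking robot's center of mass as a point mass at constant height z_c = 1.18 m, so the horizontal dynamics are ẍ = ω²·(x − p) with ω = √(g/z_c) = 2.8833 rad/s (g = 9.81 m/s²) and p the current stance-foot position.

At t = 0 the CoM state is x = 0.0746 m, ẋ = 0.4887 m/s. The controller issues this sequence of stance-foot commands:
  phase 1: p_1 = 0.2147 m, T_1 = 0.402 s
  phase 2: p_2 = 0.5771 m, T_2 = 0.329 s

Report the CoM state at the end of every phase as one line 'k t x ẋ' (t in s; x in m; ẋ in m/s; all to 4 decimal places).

1 0.4020 0.2130 0.2751
2 0.7310 0.1412 -0.7437

phase 1: p=0.2147, T=0.402, ωT=1.159087, cosh=1.750397, sinh=1.436624; start (x,ẋ)=(0.074600, 0.488700) → end (x,ẋ)=(0.212968, 0.275094)
phase 2: p=0.5771, T=0.329, ωT=0.948606, cosh=1.484694, sinh=1.097413; start (x,ẋ)=(0.212968, 0.275094) → end (x,ẋ)=(0.141178, -0.743747)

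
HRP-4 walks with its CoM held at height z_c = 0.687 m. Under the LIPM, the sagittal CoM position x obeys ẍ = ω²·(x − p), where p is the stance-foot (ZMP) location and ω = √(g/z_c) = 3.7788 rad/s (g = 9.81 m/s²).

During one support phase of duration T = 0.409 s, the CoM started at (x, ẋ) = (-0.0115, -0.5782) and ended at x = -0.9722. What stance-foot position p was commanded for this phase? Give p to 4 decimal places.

p = 0.4143

ωT = 3.7788·0.409 = 1.545529; cosh(ωT) = 2.451826, sinh(ωT) = 2.238627
x(T) = p + (x₀−p)·cosh(ωT) + (ẋ₀/ω)·sinh(ωT) ⇒ p·(1 − cosh) = x(T) − x₀·cosh − (ẋ₀/ω)·sinh
numerator   = -0.9722 − (-0.0115)·2.451826 − (-0.5782/3.7788)·2.238627 = -0.601468
denominator = 1 − 2.451826 = -1.451826
p = -0.601468 / -1.451826 = 0.4143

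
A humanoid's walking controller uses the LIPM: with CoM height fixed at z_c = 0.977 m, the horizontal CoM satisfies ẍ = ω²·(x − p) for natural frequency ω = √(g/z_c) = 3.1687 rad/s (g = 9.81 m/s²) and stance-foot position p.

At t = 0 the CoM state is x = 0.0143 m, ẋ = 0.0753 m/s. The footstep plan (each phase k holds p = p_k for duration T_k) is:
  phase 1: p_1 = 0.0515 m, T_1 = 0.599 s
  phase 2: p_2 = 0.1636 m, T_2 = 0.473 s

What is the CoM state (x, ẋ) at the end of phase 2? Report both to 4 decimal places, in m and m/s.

x = -0.3015, ẋ = -1.3880

phase 1: p=0.0515, T=0.599, ωT=1.898051, cosh=3.411369, sinh=3.261509; start (x,ẋ)=(0.014300, 0.075300) → end (x,ẋ)=(0.002103, -0.127576)
phase 2: p=0.1636, T=0.473, ωT=1.498795, cosh=2.349846, sinh=2.126447; start (x,ẋ)=(0.002103, -0.127576) → end (x,ẋ)=(-0.301508, -1.387966)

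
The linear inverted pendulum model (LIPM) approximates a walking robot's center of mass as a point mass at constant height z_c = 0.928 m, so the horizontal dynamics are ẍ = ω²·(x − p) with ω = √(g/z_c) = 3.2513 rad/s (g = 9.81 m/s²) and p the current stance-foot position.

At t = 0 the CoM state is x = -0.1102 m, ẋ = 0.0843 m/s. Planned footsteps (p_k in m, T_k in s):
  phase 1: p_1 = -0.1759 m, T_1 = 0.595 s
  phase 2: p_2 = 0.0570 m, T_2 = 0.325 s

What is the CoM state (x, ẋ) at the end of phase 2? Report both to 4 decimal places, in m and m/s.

phase 1: p=-0.1759, T=0.595, ωT=1.934524, cosh=3.532619, sinh=3.388126; start (x,ẋ)=(-0.110200, 0.084300) → end (x,ẋ)=(0.144041, 1.021539)
phase 2: p=0.0570, T=0.325, ωT=1.056673, cosh=1.612197, sinh=1.264586; start (x,ẋ)=(0.144041, 1.021539) → end (x,ẋ)=(0.594652, 2.004794)

x = 0.5947, ẋ = 2.0048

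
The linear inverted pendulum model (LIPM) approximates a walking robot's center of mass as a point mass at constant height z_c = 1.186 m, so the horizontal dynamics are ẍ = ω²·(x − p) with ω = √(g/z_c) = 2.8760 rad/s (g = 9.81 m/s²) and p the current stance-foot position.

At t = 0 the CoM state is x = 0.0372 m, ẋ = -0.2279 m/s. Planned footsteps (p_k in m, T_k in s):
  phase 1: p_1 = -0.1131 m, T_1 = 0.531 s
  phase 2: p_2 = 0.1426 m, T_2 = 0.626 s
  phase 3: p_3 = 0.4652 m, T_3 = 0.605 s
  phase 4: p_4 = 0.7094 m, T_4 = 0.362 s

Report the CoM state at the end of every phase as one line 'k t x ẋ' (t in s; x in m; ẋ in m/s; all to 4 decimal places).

1 0.5310 0.0754 0.3989
2 1.1570 0.3420 0.6714
3 1.7620 0.7480 0.9934
4 2.1240 1.1991 1.7200

phase 1: p=-0.1131, T=0.531, ωT=1.527156, cosh=2.411107, sinh=2.193955; start (x,ẋ)=(0.037200, -0.227900) → end (x,ẋ)=(0.075436, 0.398874)
phase 2: p=0.1426, T=0.626, ωT=1.800376, cosh=3.108580, sinh=2.943343; start (x,ẋ)=(0.075436, 0.398874) → end (x,ẋ)=(0.342029, 0.671384)
phase 3: p=0.4652, T=0.605, ωT=1.739980, cosh=2.936377, sinh=2.760853; start (x,ẋ)=(0.342029, 0.671384) → end (x,ẋ)=(0.748027, 0.993431)
phase 4: p=0.7094, T=0.362, ωT=1.041112, cosh=1.592713, sinh=1.239651; start (x,ẋ)=(0.748027, 0.993431) → end (x,ẋ)=(1.199123, 1.719963)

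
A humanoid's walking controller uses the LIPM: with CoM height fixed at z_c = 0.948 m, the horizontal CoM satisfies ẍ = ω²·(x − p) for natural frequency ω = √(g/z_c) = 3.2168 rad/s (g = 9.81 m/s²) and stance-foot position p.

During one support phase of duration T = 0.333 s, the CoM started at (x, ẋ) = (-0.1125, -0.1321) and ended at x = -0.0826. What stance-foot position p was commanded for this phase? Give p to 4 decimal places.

ωT = 3.2168·0.333 = 1.071194; cosh(ωT) = 1.630731, sinh(ωT) = 1.288132
x(T) = p + (x₀−p)·cosh(ωT) + (ẋ₀/ω)·sinh(ωT) ⇒ p·(1 − cosh) = x(T) − x₀·cosh − (ẋ₀/ω)·sinh
numerator   = -0.0826 − (-0.1125)·1.630731 − (-0.1321/3.2168)·1.288132 = 0.153755
denominator = 1 − 1.630731 = -0.630731
p = 0.153755 / -0.630731 = -0.2438

p = -0.2438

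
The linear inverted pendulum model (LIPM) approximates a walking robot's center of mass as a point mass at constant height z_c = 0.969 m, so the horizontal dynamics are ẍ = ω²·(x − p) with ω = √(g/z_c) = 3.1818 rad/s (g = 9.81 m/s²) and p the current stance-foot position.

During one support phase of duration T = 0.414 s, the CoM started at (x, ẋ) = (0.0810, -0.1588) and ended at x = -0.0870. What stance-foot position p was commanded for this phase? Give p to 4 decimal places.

p = 0.1625

ωT = 3.1818·0.414 = 1.317265; cosh(ωT) = 2.000532, sinh(ωT) = 1.732665
x(T) = p + (x₀−p)·cosh(ωT) + (ẋ₀/ω)·sinh(ωT) ⇒ p·(1 − cosh) = x(T) − x₀·cosh − (ẋ₀/ω)·sinh
numerator   = -0.0870 − (0.0810)·2.000532 − (-0.1588/3.1818)·1.732665 = -0.162568
denominator = 1 − 2.000532 = -1.000532
p = -0.162568 / -1.000532 = 0.1625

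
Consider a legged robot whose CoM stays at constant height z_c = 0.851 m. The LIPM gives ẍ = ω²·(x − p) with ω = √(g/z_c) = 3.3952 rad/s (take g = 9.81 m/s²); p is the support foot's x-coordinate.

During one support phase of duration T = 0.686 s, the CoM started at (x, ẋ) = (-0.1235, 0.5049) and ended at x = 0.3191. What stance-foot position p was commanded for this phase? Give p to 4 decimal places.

ωT = 3.3952·0.686 = 2.329107; cosh(ωT) = 5.183076, sinh(ωT) = 5.085693
x(T) = p + (x₀−p)·cosh(ωT) + (ẋ₀/ω)·sinh(ωT) ⇒ p·(1 − cosh) = x(T) − x₀·cosh − (ẋ₀/ω)·sinh
numerator   = 0.3191 − (-0.1235)·5.183076 − (0.5049/3.3952)·5.085693 = 0.202917
denominator = 1 − 5.183076 = -4.183076
p = 0.202917 / -4.183076 = -0.0485

p = -0.0485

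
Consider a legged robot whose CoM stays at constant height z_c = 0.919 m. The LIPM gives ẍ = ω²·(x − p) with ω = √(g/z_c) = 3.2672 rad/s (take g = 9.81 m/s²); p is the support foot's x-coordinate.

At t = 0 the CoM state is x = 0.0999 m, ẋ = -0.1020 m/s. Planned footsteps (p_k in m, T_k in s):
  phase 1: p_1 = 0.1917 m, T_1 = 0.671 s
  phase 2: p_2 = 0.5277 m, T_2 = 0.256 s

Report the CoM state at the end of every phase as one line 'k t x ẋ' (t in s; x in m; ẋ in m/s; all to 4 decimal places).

phase 1: p=0.1917, T=0.671, ωT=2.192291, cosh=4.533685, sinh=4.422024; start (x,ẋ)=(0.099900, -0.102000) → end (x,ẋ)=(-0.362545, -1.788729)
phase 2: p=0.5277, T=0.256, ωT=0.836403, cosh=1.370658, sinh=0.937392; start (x,ẋ)=(-0.362545, -1.788729) → end (x,ẋ)=(-1.205726, -5.178243)

1 0.6710 -0.3625 -1.7887
2 0.9270 -1.2057 -5.1782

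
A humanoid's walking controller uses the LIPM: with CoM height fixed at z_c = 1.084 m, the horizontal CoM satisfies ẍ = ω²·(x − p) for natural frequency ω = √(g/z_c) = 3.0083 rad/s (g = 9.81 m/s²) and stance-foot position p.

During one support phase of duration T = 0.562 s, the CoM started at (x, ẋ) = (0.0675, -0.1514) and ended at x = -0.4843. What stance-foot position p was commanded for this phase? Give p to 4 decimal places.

p = 0.3003

ωT = 3.0083·0.562 = 1.690665; cosh(ωT) = 2.803740, sinh(ωT) = 2.619343
x(T) = p + (x₀−p)·cosh(ωT) + (ẋ₀/ω)·sinh(ωT) ⇒ p·(1 − cosh) = x(T) − x₀·cosh − (ẋ₀/ω)·sinh
numerator   = -0.4843 − (0.0675)·2.803740 − (-0.1514/3.0083)·2.619343 = -0.541728
denominator = 1 − 2.803740 = -1.803740
p = -0.541728 / -1.803740 = 0.3003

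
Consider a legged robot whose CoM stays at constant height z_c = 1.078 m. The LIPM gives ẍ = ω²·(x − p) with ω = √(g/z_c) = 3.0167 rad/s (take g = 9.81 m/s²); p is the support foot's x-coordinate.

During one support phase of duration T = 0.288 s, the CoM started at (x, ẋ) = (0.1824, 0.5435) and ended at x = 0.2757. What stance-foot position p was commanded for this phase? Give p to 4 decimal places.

ωT = 3.0167·0.288 = 0.868810; cosh(ωT) = 1.401761, sinh(ωT) = 0.982310
x(T) = p + (x₀−p)·cosh(ωT) + (ẋ₀/ω)·sinh(ωT) ⇒ p·(1 − cosh) = x(T) − x₀·cosh − (ẋ₀/ω)·sinh
numerator   = 0.2757 − (0.1824)·1.401761 − (0.5435/3.0167)·0.982310 = -0.156958
denominator = 1 − 1.401761 = -0.401761
p = -0.156958 / -0.401761 = 0.3907

p = 0.3907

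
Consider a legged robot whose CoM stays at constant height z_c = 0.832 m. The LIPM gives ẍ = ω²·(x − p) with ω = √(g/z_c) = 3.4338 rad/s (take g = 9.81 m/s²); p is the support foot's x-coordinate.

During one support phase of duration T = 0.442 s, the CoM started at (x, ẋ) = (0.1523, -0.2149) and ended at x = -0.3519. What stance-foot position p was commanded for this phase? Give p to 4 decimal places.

ωT = 3.4338·0.442 = 1.517740; cosh(ωT) = 2.390554, sinh(ωT) = 2.171347
x(T) = p + (x₀−p)·cosh(ωT) + (ẋ₀/ω)·sinh(ωT) ⇒ p·(1 − cosh) = x(T) − x₀·cosh − (ẋ₀/ω)·sinh
numerator   = -0.3519 − (0.1523)·2.390554 − (-0.2149/3.4338)·2.171347 = -0.580090
denominator = 1 − 2.390554 = -1.390554
p = -0.580090 / -1.390554 = 0.4172

p = 0.4172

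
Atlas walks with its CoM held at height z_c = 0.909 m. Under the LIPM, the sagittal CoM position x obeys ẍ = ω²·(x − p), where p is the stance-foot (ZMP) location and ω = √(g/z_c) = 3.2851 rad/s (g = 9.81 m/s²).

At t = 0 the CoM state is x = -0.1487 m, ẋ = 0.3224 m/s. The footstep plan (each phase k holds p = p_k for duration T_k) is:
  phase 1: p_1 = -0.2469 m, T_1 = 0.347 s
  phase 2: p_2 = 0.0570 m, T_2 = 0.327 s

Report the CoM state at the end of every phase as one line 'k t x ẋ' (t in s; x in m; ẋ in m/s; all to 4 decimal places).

phase 1: p=-0.2469, T=0.347, ωT=1.139930, cosh=1.723195, sinh=1.403354; start (x,ẋ)=(-0.148700, 0.322400) → end (x,ẋ)=(0.060043, 1.008275)
phase 2: p=0.0570, T=0.327, ωT=1.074228, cosh=1.634646, sinh=1.293085; start (x,ẋ)=(0.060043, 1.008275) → end (x,ẋ)=(0.458853, 1.661100)

1 0.3470 0.0600 1.0083
2 0.6740 0.4589 1.6611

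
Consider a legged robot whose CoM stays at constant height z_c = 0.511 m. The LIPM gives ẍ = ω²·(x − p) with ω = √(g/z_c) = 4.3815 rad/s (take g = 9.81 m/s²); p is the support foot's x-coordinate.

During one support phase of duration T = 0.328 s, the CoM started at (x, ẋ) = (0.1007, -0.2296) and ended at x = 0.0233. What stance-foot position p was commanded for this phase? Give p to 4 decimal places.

p = 0.0789

ωT = 4.3815·0.328 = 1.437132; cosh(ωT) = 2.223108, sinh(ωT) = 1.985500
x(T) = p + (x₀−p)·cosh(ωT) + (ẋ₀/ω)·sinh(ωT) ⇒ p·(1 − cosh) = x(T) − x₀·cosh − (ẋ₀/ω)·sinh
numerator   = 0.0233 − (0.1007)·2.223108 − (-0.2296/4.3815)·1.985500 = -0.096523
denominator = 1 − 2.223108 = -1.223108
p = -0.096523 / -1.223108 = 0.0789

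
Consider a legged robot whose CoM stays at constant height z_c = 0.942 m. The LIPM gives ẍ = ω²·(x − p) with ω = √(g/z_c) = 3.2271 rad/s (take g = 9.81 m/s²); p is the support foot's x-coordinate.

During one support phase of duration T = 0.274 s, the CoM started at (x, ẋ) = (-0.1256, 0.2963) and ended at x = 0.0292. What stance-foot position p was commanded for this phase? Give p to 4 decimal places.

p = -0.2757

ωT = 3.2271·0.274 = 0.884225; cosh(ωT) = 1.417071, sinh(ωT) = 1.004037
x(T) = p + (x₀−p)·cosh(ωT) + (ẋ₀/ω)·sinh(ωT) ⇒ p·(1 − cosh) = x(T) − x₀·cosh − (ẋ₀/ω)·sinh
numerator   = 0.0292 − (-0.1256)·1.417071 − (0.2963/3.2271)·1.004037 = 0.114997
denominator = 1 − 1.417071 = -0.417071
p = 0.114997 / -0.417071 = -0.2757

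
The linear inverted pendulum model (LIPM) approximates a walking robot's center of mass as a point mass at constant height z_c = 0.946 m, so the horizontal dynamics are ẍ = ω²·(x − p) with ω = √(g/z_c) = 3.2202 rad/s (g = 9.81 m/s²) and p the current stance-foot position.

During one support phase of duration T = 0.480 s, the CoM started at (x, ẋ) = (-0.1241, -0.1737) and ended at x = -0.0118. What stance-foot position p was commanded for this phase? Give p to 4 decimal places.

p = -0.2846

ωT = 3.2202·0.480 = 1.545696; cosh(ωT) = 2.452200, sinh(ωT) = 2.239036
x(T) = p + (x₀−p)·cosh(ωT) + (ẋ₀/ω)·sinh(ωT) ⇒ p·(1 − cosh) = x(T) − x₀·cosh − (ẋ₀/ω)·sinh
numerator   = -0.0118 − (-0.1241)·2.452200 − (-0.1737/3.2202)·2.239036 = 0.413293
denominator = 1 − 2.452200 = -1.452200
p = 0.413293 / -1.452200 = -0.2846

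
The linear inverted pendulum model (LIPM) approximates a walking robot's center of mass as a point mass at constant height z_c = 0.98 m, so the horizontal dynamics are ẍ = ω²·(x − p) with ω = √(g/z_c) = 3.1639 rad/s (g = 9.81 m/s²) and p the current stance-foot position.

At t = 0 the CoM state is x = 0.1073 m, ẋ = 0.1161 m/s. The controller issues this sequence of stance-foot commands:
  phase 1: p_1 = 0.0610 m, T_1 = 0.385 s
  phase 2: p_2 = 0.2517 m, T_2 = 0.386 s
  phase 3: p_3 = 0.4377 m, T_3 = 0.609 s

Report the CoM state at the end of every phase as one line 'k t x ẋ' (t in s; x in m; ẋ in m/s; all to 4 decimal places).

phase 1: p=0.0610, T=0.385, ωT=1.218101, cosh=1.838277, sinh=1.542486; start (x,ẋ)=(0.107300, 0.116100) → end (x,ẋ)=(0.202714, 0.439381)
phase 2: p=0.2517, T=0.386, ωT=1.221265, cosh=1.843167, sinh=1.548310; start (x,ẋ)=(0.202714, 0.439381) → end (x,ẋ)=(0.376429, 0.569884)
phase 3: p=0.4377, T=0.609, ωT=1.926815, cosh=3.506607, sinh=3.360996; start (x,ẋ)=(0.376429, 0.569884) → end (x,ẋ)=(0.828234, 1.346818)

1 0.3850 0.2027 0.4394
2 0.7710 0.3764 0.5699
3 1.3800 0.8282 1.3468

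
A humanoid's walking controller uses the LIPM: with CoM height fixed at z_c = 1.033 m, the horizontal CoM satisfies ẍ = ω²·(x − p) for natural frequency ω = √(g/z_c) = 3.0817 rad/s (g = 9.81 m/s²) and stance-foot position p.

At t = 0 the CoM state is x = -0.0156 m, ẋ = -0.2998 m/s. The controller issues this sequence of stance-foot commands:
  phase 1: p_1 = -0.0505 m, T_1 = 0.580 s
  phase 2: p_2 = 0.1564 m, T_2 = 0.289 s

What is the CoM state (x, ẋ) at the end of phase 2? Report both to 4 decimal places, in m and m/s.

x = -0.5876, ẋ = -2.0591

phase 1: p=-0.0505, T=0.580, ωT=1.787386, cosh=3.070607, sinh=2.903210; start (x,ẋ)=(-0.015600, -0.299800) → end (x,ẋ)=(-0.225772, -0.608324)
phase 2: p=0.1564, T=0.289, ωT=0.890611, cosh=1.423512, sinh=1.013107; start (x,ẋ)=(-0.225772, -0.608324) → end (x,ẋ)=(-0.587612, -2.059131)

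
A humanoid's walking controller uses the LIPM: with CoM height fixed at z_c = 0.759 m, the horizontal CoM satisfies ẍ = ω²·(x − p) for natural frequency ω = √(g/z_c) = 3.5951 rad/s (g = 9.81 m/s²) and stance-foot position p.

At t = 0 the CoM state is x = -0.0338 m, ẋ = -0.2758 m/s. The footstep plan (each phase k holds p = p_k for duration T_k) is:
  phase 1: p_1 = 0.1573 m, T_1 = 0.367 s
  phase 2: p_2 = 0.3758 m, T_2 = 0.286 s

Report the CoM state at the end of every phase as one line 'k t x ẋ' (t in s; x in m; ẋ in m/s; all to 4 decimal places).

1 0.3670 -0.3590 -1.7461
2 0.6530 -1.3749 -5.9738

phase 1: p=0.1573, T=0.367, ωT=1.319402, cosh=2.004239, sinh=1.736944; start (x,ẋ)=(-0.033800, -0.275800) → end (x,ẋ)=(-0.358961, -1.746090)
phase 2: p=0.3758, T=0.286, ωT=1.028199, cosh=1.576838, sinh=1.219187; start (x,ẋ)=(-0.358961, -1.746090) → end (x,ẋ)=(-1.374940, -5.973829)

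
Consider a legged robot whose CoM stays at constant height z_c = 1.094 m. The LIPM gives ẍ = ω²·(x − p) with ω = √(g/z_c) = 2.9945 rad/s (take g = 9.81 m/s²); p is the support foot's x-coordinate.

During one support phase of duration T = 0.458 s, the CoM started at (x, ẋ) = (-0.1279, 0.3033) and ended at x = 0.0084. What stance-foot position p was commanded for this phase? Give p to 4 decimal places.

ωT = 2.9945·0.458 = 1.371481; cosh(ωT) = 2.097457, sinh(ωT) = 1.843726
x(T) = p + (x₀−p)·cosh(ωT) + (ẋ₀/ω)·sinh(ωT) ⇒ p·(1 − cosh) = x(T) − x₀·cosh − (ẋ₀/ω)·sinh
numerator   = 0.0084 − (-0.1279)·2.097457 − (0.3033/2.9945)·1.843726 = 0.089922
denominator = 1 − 2.097457 = -1.097457
p = 0.089922 / -1.097457 = -0.0819

p = -0.0819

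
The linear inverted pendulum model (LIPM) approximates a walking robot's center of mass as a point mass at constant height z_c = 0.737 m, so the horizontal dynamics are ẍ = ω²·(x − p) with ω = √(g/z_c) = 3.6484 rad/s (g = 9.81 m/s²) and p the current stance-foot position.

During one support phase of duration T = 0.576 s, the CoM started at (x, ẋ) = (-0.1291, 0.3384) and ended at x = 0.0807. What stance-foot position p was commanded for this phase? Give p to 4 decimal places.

ωT = 3.6484·0.576 = 2.101478; cosh(ωT) = 4.150264, sinh(ωT) = 4.027988
x(T) = p + (x₀−p)·cosh(ωT) + (ẋ₀/ω)·sinh(ωT) ⇒ p·(1 − cosh) = x(T) − x₀·cosh − (ẋ₀/ω)·sinh
numerator   = 0.0807 − (-0.1291)·4.150264 − (0.3384/3.6484)·4.027988 = 0.242891
denominator = 1 − 4.150264 = -3.150264
p = 0.242891 / -3.150264 = -0.0771

p = -0.0771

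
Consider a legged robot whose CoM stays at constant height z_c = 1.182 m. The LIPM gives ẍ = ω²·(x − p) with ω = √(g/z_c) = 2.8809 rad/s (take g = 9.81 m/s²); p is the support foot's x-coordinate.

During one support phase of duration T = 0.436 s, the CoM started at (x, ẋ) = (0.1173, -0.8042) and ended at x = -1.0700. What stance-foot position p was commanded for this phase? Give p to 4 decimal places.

p = 0.9377

ωT = 2.8809·0.436 = 1.256072; cosh(ωT) = 1.898186, sinh(ωT) = 1.613416
x(T) = p + (x₀−p)·cosh(ωT) + (ẋ₀/ω)·sinh(ωT) ⇒ p·(1 − cosh) = x(T) − x₀·cosh − (ẋ₀/ω)·sinh
numerator   = -1.0700 − (0.1173)·1.898186 − (-0.8042/2.8809)·1.613416 = -0.842274
denominator = 1 − 1.898186 = -0.898186
p = -0.842274 / -0.898186 = 0.9377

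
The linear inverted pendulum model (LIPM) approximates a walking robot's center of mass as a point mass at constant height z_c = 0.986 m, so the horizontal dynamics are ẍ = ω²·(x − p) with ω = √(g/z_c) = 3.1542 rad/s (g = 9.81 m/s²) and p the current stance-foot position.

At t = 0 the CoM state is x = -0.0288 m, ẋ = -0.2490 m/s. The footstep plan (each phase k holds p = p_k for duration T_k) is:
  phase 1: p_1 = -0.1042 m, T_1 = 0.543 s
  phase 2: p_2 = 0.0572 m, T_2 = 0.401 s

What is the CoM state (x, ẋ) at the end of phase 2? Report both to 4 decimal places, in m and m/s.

x = -0.2823, ẋ = -0.9520

phase 1: p=-0.1042, T=0.543, ωT=1.712731, cosh=2.862226, sinh=2.681853; start (x,ẋ)=(-0.028800, -0.249000) → end (x,ẋ)=(-0.100100, -0.074878)
phase 2: p=0.0572, T=0.401, ωT=1.264834, cosh=1.912396, sinh=1.630110; start (x,ẋ)=(-0.100100, -0.074878) → end (x,ẋ)=(-0.282317, -0.951984)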